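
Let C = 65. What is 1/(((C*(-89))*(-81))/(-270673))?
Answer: -20821/36045 ≈ -0.57764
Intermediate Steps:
1/(((C*(-89))*(-81))/(-270673)) = 1/(((65*(-89))*(-81))/(-270673)) = 1/(-5785*(-81)*(-1/270673)) = 1/(468585*(-1/270673)) = 1/(-36045/20821) = -20821/36045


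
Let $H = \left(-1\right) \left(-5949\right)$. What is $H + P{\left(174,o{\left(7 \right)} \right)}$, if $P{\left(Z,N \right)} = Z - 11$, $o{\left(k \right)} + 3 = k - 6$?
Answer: $6112$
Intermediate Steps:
$o{\left(k \right)} = -9 + k$ ($o{\left(k \right)} = -3 + \left(k - 6\right) = -3 + \left(-6 + k\right) = -9 + k$)
$P{\left(Z,N \right)} = -11 + Z$
$H = 5949$
$H + P{\left(174,o{\left(7 \right)} \right)} = 5949 + \left(-11 + 174\right) = 5949 + 163 = 6112$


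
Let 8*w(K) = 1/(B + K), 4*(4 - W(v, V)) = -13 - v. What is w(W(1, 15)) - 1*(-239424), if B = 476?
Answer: 926092033/3868 ≈ 2.3942e+5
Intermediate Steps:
W(v, V) = 29/4 + v/4 (W(v, V) = 4 - (-13 - v)/4 = 4 + (13/4 + v/4) = 29/4 + v/4)
w(K) = 1/(8*(476 + K))
w(W(1, 15)) - 1*(-239424) = 1/(8*(476 + (29/4 + (¼)*1))) - 1*(-239424) = 1/(8*(476 + (29/4 + ¼))) + 239424 = 1/(8*(476 + 15/2)) + 239424 = 1/(8*(967/2)) + 239424 = (⅛)*(2/967) + 239424 = 1/3868 + 239424 = 926092033/3868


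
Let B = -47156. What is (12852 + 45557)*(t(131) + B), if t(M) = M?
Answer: -2746683225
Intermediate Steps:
(12852 + 45557)*(t(131) + B) = (12852 + 45557)*(131 - 47156) = 58409*(-47025) = -2746683225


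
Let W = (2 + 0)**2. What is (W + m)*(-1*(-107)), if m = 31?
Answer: 3745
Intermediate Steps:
W = 4 (W = 2**2 = 4)
(W + m)*(-1*(-107)) = (4 + 31)*(-1*(-107)) = 35*107 = 3745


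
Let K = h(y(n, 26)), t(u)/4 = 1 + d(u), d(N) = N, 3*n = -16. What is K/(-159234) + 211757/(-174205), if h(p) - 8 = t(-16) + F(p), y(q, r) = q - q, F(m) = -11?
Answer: -11235979741/9246452990 ≈ -1.2152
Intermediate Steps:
n = -16/3 (n = (1/3)*(-16) = -16/3 ≈ -5.3333)
t(u) = 4 + 4*u (t(u) = 4*(1 + u) = 4 + 4*u)
y(q, r) = 0
h(p) = -63 (h(p) = 8 + ((4 + 4*(-16)) - 11) = 8 + ((4 - 64) - 11) = 8 + (-60 - 11) = 8 - 71 = -63)
K = -63
K/(-159234) + 211757/(-174205) = -63/(-159234) + 211757/(-174205) = -63*(-1/159234) + 211757*(-1/174205) = 21/53078 - 211757/174205 = -11235979741/9246452990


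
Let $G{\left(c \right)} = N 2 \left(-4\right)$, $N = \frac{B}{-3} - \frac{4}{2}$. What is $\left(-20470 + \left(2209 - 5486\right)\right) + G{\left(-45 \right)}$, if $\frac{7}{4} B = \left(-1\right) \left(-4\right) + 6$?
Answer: $- \frac{498031}{21} \approx -23716.0$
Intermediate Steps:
$B = \frac{40}{7}$ ($B = \frac{4 \left(\left(-1\right) \left(-4\right) + 6\right)}{7} = \frac{4 \left(4 + 6\right)}{7} = \frac{4}{7} \cdot 10 = \frac{40}{7} \approx 5.7143$)
$N = - \frac{82}{21}$ ($N = \frac{40}{7 \left(-3\right)} - \frac{4}{2} = \frac{40}{7} \left(- \frac{1}{3}\right) - 2 = - \frac{40}{21} - 2 = - \frac{82}{21} \approx -3.9048$)
$G{\left(c \right)} = \frac{656}{21}$ ($G{\left(c \right)} = \left(- \frac{82}{21}\right) 2 \left(-4\right) = \left(- \frac{164}{21}\right) \left(-4\right) = \frac{656}{21}$)
$\left(-20470 + \left(2209 - 5486\right)\right) + G{\left(-45 \right)} = \left(-20470 + \left(2209 - 5486\right)\right) + \frac{656}{21} = \left(-20470 - 3277\right) + \frac{656}{21} = -23747 + \frac{656}{21} = - \frac{498031}{21}$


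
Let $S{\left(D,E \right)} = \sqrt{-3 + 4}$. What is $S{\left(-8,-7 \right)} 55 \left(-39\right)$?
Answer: $-2145$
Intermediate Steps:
$S{\left(D,E \right)} = 1$ ($S{\left(D,E \right)} = \sqrt{1} = 1$)
$S{\left(-8,-7 \right)} 55 \left(-39\right) = 1 \cdot 55 \left(-39\right) = 55 \left(-39\right) = -2145$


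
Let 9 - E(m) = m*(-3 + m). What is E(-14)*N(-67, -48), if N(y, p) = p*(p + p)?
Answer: -1055232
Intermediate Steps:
N(y, p) = 2*p**2 (N(y, p) = p*(2*p) = 2*p**2)
E(m) = 9 - m*(-3 + m)
E(-14)*N(-67, -48) = (9 - 1*(-14)**2 + 3*(-14))*(2*(-48)**2) = (9 - 1*196 - 42)*(2*2304) = (9 - 196 - 42)*4608 = -229*4608 = -1055232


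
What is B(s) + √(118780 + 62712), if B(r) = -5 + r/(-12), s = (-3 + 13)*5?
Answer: -55/6 + 34*√157 ≈ 416.85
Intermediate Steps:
s = 50 (s = 10*5 = 50)
B(r) = -5 - r/12 (B(r) = -5 + r*(-1/12) = -5 - r/12)
B(s) + √(118780 + 62712) = (-5 - 1/12*50) + √(118780 + 62712) = (-5 - 25/6) + √181492 = -55/6 + 34*√157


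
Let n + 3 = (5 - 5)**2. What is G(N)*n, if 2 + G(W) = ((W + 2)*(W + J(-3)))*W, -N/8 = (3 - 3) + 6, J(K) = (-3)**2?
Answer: 258342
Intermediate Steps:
J(K) = 9
N = -48 (N = -8*((3 - 3) + 6) = -8*(0 + 6) = -8*6 = -48)
G(W) = -2 + W*(2 + W)*(9 + W) (G(W) = -2 + ((W + 2)*(W + 9))*W = -2 + ((2 + W)*(9 + W))*W = -2 + W*(2 + W)*(9 + W))
n = -3 (n = -3 + (5 - 5)**2 = -3 + 0**2 = -3 + 0 = -3)
G(N)*n = (-2 + (-48)**3 + 11*(-48)**2 + 18*(-48))*(-3) = (-2 - 110592 + 11*2304 - 864)*(-3) = (-2 - 110592 + 25344 - 864)*(-3) = -86114*(-3) = 258342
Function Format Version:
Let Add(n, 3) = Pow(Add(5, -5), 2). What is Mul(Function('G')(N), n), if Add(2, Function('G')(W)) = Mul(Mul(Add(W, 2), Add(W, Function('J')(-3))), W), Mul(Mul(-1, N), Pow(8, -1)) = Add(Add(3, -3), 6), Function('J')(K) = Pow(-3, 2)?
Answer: 258342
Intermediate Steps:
Function('J')(K) = 9
N = -48 (N = Mul(-8, Add(Add(3, -3), 6)) = Mul(-8, Add(0, 6)) = Mul(-8, 6) = -48)
Function('G')(W) = Add(-2, Mul(W, Add(2, W), Add(9, W))) (Function('G')(W) = Add(-2, Mul(Mul(Add(W, 2), Add(W, 9)), W)) = Add(-2, Mul(Mul(Add(2, W), Add(9, W)), W)) = Add(-2, Mul(W, Add(2, W), Add(9, W))))
n = -3 (n = Add(-3, Pow(Add(5, -5), 2)) = Add(-3, Pow(0, 2)) = Add(-3, 0) = -3)
Mul(Function('G')(N), n) = Mul(Add(-2, Pow(-48, 3), Mul(11, Pow(-48, 2)), Mul(18, -48)), -3) = Mul(Add(-2, -110592, Mul(11, 2304), -864), -3) = Mul(Add(-2, -110592, 25344, -864), -3) = Mul(-86114, -3) = 258342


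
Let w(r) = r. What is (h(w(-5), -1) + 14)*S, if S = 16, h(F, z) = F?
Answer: 144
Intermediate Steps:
(h(w(-5), -1) + 14)*S = (-5 + 14)*16 = 9*16 = 144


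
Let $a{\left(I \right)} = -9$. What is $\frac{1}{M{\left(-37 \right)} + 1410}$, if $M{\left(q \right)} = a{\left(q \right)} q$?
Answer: $\frac{1}{1743} \approx 0.00057372$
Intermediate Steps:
$M{\left(q \right)} = - 9 q$
$\frac{1}{M{\left(-37 \right)} + 1410} = \frac{1}{\left(-9\right) \left(-37\right) + 1410} = \frac{1}{333 + 1410} = \frac{1}{1743}$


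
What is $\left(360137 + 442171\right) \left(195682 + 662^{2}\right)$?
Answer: $508603901208$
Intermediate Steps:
$\left(360137 + 442171\right) \left(195682 + 662^{2}\right) = 802308 \left(195682 + 438244\right) = 802308 \cdot 633926 = 508603901208$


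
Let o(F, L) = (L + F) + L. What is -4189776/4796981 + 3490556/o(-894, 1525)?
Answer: 597682059085/369367537 ≈ 1618.1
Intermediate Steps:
o(F, L) = F + 2*L (o(F, L) = (F + L) + L = F + 2*L)
-4189776/4796981 + 3490556/o(-894, 1525) = -4189776/4796981 + 3490556/(-894 + 2*1525) = -4189776*1/4796981 + 3490556/(-894 + 3050) = -4189776/4796981 + 3490556/2156 = -4189776/4796981 + 3490556*(1/2156) = -4189776/4796981 + 872639/539 = 597682059085/369367537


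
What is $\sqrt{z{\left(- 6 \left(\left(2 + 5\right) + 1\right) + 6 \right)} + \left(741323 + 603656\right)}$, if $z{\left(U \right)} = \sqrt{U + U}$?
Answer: $\sqrt{1344979 + 2 i \sqrt{21}} \approx 1159.7 + 0.004 i$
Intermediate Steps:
$z{\left(U \right)} = \sqrt{2} \sqrt{U}$ ($z{\left(U \right)} = \sqrt{2 U} = \sqrt{2} \sqrt{U}$)
$\sqrt{z{\left(- 6 \left(\left(2 + 5\right) + 1\right) + 6 \right)} + \left(741323 + 603656\right)} = \sqrt{\sqrt{2} \sqrt{- 6 \left(\left(2 + 5\right) + 1\right) + 6} + \left(741323 + 603656\right)} = \sqrt{\sqrt{2} \sqrt{- 6 \left(7 + 1\right) + 6} + 1344979} = \sqrt{\sqrt{2} \sqrt{\left(-6\right) 8 + 6} + 1344979} = \sqrt{\sqrt{2} \sqrt{-48 + 6} + 1344979} = \sqrt{\sqrt{2} \sqrt{-42} + 1344979} = \sqrt{\sqrt{2} i \sqrt{42} + 1344979} = \sqrt{2 i \sqrt{21} + 1344979} = \sqrt{1344979 + 2 i \sqrt{21}}$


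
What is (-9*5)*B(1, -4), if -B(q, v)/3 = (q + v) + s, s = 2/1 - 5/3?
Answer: -360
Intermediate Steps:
s = ⅓ (s = 2*1 - 5*⅓ = 2 - 5/3 = ⅓ ≈ 0.33333)
B(q, v) = -1 - 3*q - 3*v (B(q, v) = -3*((q + v) + ⅓) = -3*(⅓ + q + v) = -1 - 3*q - 3*v)
(-9*5)*B(1, -4) = (-9*5)*(-1 - 3*1 - 3*(-4)) = -45*(-1 - 3 + 12) = -45*8 = -360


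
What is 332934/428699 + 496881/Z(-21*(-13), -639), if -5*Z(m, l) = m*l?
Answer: 5942546437/395689177 ≈ 15.018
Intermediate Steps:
Z(m, l) = -l*m/5 (Z(m, l) = -m*l/5 = -l*m/5)
332934/428699 + 496881/Z(-21*(-13), -639) = 332934/428699 + 496881/((-⅕*(-639)*(-21*(-13)))) = 332934*(1/428699) + 496881/((-⅕*(-639)*273)) = 332934/428699 + 496881/(174447/5) = 332934/428699 + 496881*(5/174447) = 332934/428699 + 13145/923 = 5942546437/395689177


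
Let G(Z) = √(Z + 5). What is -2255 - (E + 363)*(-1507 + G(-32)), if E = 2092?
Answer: 3697430 - 7365*I*√3 ≈ 3.6974e+6 - 12757.0*I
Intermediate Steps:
G(Z) = √(5 + Z)
-2255 - (E + 363)*(-1507 + G(-32)) = -2255 - (2092 + 363)*(-1507 + √(5 - 32)) = -2255 - 2455*(-1507 + √(-27)) = -2255 - 2455*(-1507 + 3*I*√3) = -2255 - (-3699685 + 7365*I*√3) = -2255 + (3699685 - 7365*I*√3) = 3697430 - 7365*I*√3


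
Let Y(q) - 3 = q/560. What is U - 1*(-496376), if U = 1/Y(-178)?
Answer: 372778656/751 ≈ 4.9638e+5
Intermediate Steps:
Y(q) = 3 + q/560
U = 280/751 (U = 1/(3 + (1/560)*(-178)) = 1/(3 - 89/280) = 1/(751/280) = 280/751 ≈ 0.37284)
U - 1*(-496376) = 280/751 - 1*(-496376) = 280/751 + 496376 = 372778656/751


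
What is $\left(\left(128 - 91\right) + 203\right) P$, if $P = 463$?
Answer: $111120$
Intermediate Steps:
$\left(\left(128 - 91\right) + 203\right) P = \left(\left(128 - 91\right) + 203\right) 463 = \left(37 + 203\right) 463 = 240 \cdot 463 = 111120$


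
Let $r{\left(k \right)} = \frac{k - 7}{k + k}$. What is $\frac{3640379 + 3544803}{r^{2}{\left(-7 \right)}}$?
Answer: $7185182$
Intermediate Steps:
$r{\left(k \right)} = \frac{-7 + k}{2 k}$
$\frac{3640379 + 3544803}{r^{2}{\left(-7 \right)}} = \frac{3640379 + 3544803}{\left(\frac{-7 - 7}{2 \left(-7\right)}\right)^{2}} = \frac{7185182}{\left(\frac{1}{2} \left(- \frac{1}{7}\right) \left(-14\right)\right)^{2}} = \frac{7185182}{1^{2}} = \frac{7185182}{1} = 7185182 \cdot 1 = 7185182$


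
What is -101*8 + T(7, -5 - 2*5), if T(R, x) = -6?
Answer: -814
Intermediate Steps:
-101*8 + T(7, -5 - 2*5) = -101*8 - 6 = -808 - 6 = -814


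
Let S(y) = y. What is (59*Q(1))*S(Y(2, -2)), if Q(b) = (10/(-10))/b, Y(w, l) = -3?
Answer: 177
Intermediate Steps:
Q(b) = -1/b (Q(b) = (10*(-1/10))/b = -1/b)
(59*Q(1))*S(Y(2, -2)) = (59*(-1/1))*(-3) = (59*(-1*1))*(-3) = (59*(-1))*(-3) = -59*(-3) = 177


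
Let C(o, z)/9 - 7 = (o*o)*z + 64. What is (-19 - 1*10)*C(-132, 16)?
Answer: -72781155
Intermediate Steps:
C(o, z) = 639 + 9*z*o² (C(o, z) = 63 + 9*((o*o)*z + 64) = 63 + 9*(o²*z + 64) = 63 + 9*(z*o² + 64) = 63 + 9*(64 + z*o²) = 63 + (576 + 9*z*o²) = 639 + 9*z*o²)
(-19 - 1*10)*C(-132, 16) = (-19 - 1*10)*(639 + 9*16*(-132)²) = (-19 - 10)*(639 + 9*16*17424) = -29*(639 + 2509056) = -29*2509695 = -72781155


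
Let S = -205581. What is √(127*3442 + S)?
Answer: √231553 ≈ 481.20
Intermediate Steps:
√(127*3442 + S) = √(127*3442 - 205581) = √(437134 - 205581) = √231553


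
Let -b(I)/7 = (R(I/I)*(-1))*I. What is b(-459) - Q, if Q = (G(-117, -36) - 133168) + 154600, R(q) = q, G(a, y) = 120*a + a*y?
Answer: -14817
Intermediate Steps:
b(I) = 7*I (b(I) = -7*(I/I)*(-1)*I = -7*1*(-1)*I = -(-7)*I = 7*I)
Q = 11604 (Q = (-117*(120 - 36) - 133168) + 154600 = (-117*84 - 133168) + 154600 = (-9828 - 133168) + 154600 = -142996 + 154600 = 11604)
b(-459) - Q = 7*(-459) - 1*11604 = -3213 - 11604 = -14817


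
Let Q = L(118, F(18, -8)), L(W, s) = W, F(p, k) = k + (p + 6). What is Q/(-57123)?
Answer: -118/57123 ≈ -0.0020657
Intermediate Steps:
F(p, k) = 6 + k + p (F(p, k) = k + (6 + p) = 6 + k + p)
Q = 118
Q/(-57123) = 118/(-57123) = 118*(-1/57123) = -118/57123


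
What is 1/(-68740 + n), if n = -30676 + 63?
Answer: -1/99353 ≈ -1.0065e-5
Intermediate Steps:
n = -30613
1/(-68740 + n) = 1/(-68740 - 30613) = 1/(-99353) = -1/99353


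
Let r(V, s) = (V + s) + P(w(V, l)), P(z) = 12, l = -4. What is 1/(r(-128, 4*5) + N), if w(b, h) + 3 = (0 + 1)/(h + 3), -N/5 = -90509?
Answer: 1/452449 ≈ 2.2102e-6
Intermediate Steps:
N = 452545 (N = -5*(-90509) = 452545)
w(b, h) = -3 + 1/(3 + h) (w(b, h) = -3 + (0 + 1)/(h + 3) = -3 + 1/(3 + h))
r(V, s) = 12 + V + s (r(V, s) = (V + s) + 12 = 12 + V + s)
1/(r(-128, 4*5) + N) = 1/((12 - 128 + 4*5) + 452545) = 1/((12 - 128 + 20) + 452545) = 1/(-96 + 452545) = 1/452449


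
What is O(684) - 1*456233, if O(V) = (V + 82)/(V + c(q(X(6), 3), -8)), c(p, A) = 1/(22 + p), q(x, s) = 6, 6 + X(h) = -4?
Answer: -8738209201/19153 ≈ -4.5623e+5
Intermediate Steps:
X(h) = -10 (X(h) = -6 - 4 = -10)
O(V) = (82 + V)/(1/28 + V) (O(V) = (V + 82)/(V + 1/(22 + 6)) = (82 + V)/(V + 1/28) = (82 + V)/(1/28 + V))
O(684) - 1*456233 = 28*(82 + 684)/(1 + 28*684) - 1*456233 = 28*766/(1 + 19152) - 456233 = 28*766/19153 - 456233 = 28*(1/19153)*766 - 456233 = 21448/19153 - 456233 = -8738209201/19153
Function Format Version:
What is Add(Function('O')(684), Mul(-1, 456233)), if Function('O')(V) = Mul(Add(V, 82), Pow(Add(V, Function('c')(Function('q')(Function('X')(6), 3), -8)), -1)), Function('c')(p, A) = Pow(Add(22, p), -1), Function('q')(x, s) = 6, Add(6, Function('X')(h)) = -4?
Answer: Rational(-8738209201, 19153) ≈ -4.5623e+5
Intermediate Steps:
Function('X')(h) = -10 (Function('X')(h) = Add(-6, -4) = -10)
Function('O')(V) = Mul(Pow(Add(Rational(1, 28), V), -1), Add(82, V)) (Function('O')(V) = Mul(Add(V, 82), Pow(Add(V, Pow(Add(22, 6), -1)), -1)) = Mul(Add(82, V), Pow(Add(V, Pow(28, -1)), -1)) = Mul(Add(82, V), Pow(Add(V, Rational(1, 28)), -1)) = Mul(Add(82, V), Pow(Add(Rational(1, 28), V), -1)) = Mul(Pow(Add(Rational(1, 28), V), -1), Add(82, V)))
Add(Function('O')(684), Mul(-1, 456233)) = Add(Mul(28, Pow(Add(1, Mul(28, 684)), -1), Add(82, 684)), Mul(-1, 456233)) = Add(Mul(28, Pow(Add(1, 19152), -1), 766), -456233) = Add(Mul(28, Pow(19153, -1), 766), -456233) = Add(Mul(28, Rational(1, 19153), 766), -456233) = Add(Rational(21448, 19153), -456233) = Rational(-8738209201, 19153)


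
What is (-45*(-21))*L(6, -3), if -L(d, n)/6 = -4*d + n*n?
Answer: 85050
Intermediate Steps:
L(d, n) = -6*n² + 24*d (L(d, n) = -6*(-4*d + n*n) = -6*(-4*d + n²) = -6*(n² - 4*d) = -6*n² + 24*d)
(-45*(-21))*L(6, -3) = (-45*(-21))*(-6*(-3)² + 24*6) = 945*(-6*9 + 144) = 945*(-54 + 144) = 945*90 = 85050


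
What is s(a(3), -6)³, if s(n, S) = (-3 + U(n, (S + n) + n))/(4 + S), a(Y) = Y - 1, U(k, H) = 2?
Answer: ⅛ ≈ 0.12500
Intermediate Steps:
a(Y) = -1 + Y
s(n, S) = -1/(4 + S) (s(n, S) = (-3 + 2)/(4 + S) = -1/(4 + S))
s(a(3), -6)³ = (-1/(4 - 6))³ = (-1/(-2))³ = (-1*(-½))³ = (½)³ = ⅛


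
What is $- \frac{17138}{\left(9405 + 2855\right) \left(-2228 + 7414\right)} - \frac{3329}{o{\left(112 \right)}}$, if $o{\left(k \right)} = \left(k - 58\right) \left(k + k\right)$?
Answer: $- \frac{26483289961}{96133504320} \approx -0.27548$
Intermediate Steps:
$o{\left(k \right)} = 2 k \left(-58 + k\right)$ ($o{\left(k \right)} = \left(-58 + k\right) 2 k = 2 k \left(-58 + k\right)$)
$- \frac{17138}{\left(9405 + 2855\right) \left(-2228 + 7414\right)} - \frac{3329}{o{\left(112 \right)}} = - \frac{17138}{\left(9405 + 2855\right) \left(-2228 + 7414\right)} - \frac{3329}{2 \cdot 112 \left(-58 + 112\right)} = - \frac{17138}{12260 \cdot 5186} - \frac{3329}{2 \cdot 112 \cdot 54} = - \frac{17138}{63580360} - \frac{3329}{12096} = \left(-17138\right) \frac{1}{63580360} - \frac{3329}{12096} = - \frac{8569}{31790180} - \frac{3329}{12096} = - \frac{26483289961}{96133504320}$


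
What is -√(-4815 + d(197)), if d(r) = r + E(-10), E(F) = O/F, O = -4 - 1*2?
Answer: -I*√115435/5 ≈ -67.951*I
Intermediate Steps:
O = -6 (O = -4 - 2 = -6)
E(F) = -6/F
d(r) = ⅗ + r (d(r) = r - 6/(-10) = r - 6*(-⅒) = r + ⅗ = ⅗ + r)
-√(-4815 + d(197)) = -√(-4815 + (⅗ + 197)) = -√(-4815 + 988/5) = -√(-23087/5) = -I*√115435/5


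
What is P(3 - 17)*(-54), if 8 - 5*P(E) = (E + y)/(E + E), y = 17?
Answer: -6129/70 ≈ -87.557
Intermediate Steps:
P(E) = 8/5 - (17 + E)/(10*E) (P(E) = 8/5 - (E + 17)/(5*(E + E)) = 8/5 - (17 + E)/(5*(2*E)) = 8/5 - (17 + E)*1/(2*E)/5 = 8/5 - (17 + E)/(10*E))
P(3 - 17)*(-54) = ((-17 + 15*(3 - 17))/(10*(3 - 17)))*(-54) = ((1/10)*(-17 + 15*(-14))/(-14))*(-54) = ((1/10)*(-1/14)*(-17 - 210))*(-54) = ((1/10)*(-1/14)*(-227))*(-54) = (227/140)*(-54) = -6129/70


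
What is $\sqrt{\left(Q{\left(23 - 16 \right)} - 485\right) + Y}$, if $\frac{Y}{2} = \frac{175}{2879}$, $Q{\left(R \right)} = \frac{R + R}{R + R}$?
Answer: $\frac{i \sqrt{4010694594}}{2879} \approx 21.997 i$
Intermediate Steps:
$Q{\left(R \right)} = 1$ ($Q{\left(R \right)} = \frac{2 R}{2 R} = 2 R \frac{1}{2 R} = 1$)
$Y = \frac{350}{2879}$ ($Y = 2 \cdot \frac{175}{2879} = \frac{350}{2879} \approx 0.12157$)
$\sqrt{\left(Q{\left(23 - 16 \right)} - 485\right) + Y} = \sqrt{\left(1 - 485\right) + \frac{350}{2879}} = \sqrt{-484 + \frac{350}{2879}} = \sqrt{- \frac{1393086}{2879}} = \frac{i \sqrt{4010694594}}{2879}$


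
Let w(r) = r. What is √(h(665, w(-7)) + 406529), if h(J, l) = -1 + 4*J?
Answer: 2*√102297 ≈ 639.68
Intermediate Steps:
√(h(665, w(-7)) + 406529) = √((-1 + 4*665) + 406529) = √((-1 + 2660) + 406529) = √(2659 + 406529) = √409188 = 2*√102297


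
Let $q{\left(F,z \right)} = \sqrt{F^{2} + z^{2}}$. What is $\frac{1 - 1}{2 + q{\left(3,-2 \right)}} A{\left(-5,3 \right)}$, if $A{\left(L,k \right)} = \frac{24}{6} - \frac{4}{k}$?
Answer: $0$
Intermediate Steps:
$A{\left(L,k \right)} = 4 - \frac{4}{k}$ ($A{\left(L,k \right)} = 24 \cdot \frac{1}{6} - \frac{4}{k} = 4 - \frac{4}{k}$)
$\frac{1 - 1}{2 + q{\left(3,-2 \right)}} A{\left(-5,3 \right)} = \frac{1 - 1}{2 + \sqrt{3^{2} + \left(-2\right)^{2}}} \left(4 - \frac{4}{3}\right) = \frac{0}{2 + \sqrt{9 + 4}} \left(4 - \frac{4}{3}\right) = \frac{0}{2 + \sqrt{13}} \left(4 - \frac{4}{3}\right) = 0 \cdot \frac{8}{3} = 0$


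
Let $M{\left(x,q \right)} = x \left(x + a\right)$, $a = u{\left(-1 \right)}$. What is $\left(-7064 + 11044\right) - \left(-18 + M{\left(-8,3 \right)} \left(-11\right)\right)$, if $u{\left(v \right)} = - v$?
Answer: $4614$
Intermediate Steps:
$a = 1$ ($a = \left(-1\right) \left(-1\right) = 1$)
$M{\left(x,q \right)} = x \left(1 + x\right)$ ($M{\left(x,q \right)} = x \left(x + 1\right) = x \left(1 + x\right)$)
$\left(-7064 + 11044\right) - \left(-18 + M{\left(-8,3 \right)} \left(-11\right)\right) = \left(-7064 + 11044\right) - \left(-18 + - 8 \left(1 - 8\right) \left(-11\right)\right) = 3980 - \left(-18 + \left(-8\right) \left(-7\right) \left(-11\right)\right) = 3980 - \left(-18 + 56 \left(-11\right)\right) = 3980 - \left(-18 - 616\right) = 3980 - -634 = 3980 + 634 = 4614$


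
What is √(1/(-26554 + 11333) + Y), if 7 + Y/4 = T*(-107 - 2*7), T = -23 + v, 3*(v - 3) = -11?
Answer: √23825851871451/45663 ≈ 106.90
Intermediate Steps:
v = -⅔ (v = 3 + (⅓)*(-11) = 3 - 11/3 = -⅔ ≈ -0.66667)
T = -71/3 (T = -23 - ⅔ = -71/3 ≈ -23.667)
Y = 34280/3 (Y = -28 + 4*(-71*(-107 - 2*7)/3) = -28 + 4*(-71*(-107 - 14)/3) = -28 + 4*(-71/3*(-121)) = -28 + 4*(8591/3) = -28 + 34364/3 = 34280/3 ≈ 11427.)
√(1/(-26554 + 11333) + Y) = √(1/(-26554 + 11333) + 34280/3) = √(1/(-15221) + 34280/3) = √(-1/15221 + 34280/3) = √(521775877/45663) = √23825851871451/45663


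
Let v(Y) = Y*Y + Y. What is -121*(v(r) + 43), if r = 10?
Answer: -18513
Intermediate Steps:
v(Y) = Y + Y² (v(Y) = Y² + Y = Y + Y²)
-121*(v(r) + 43) = -121*(10*(1 + 10) + 43) = -121*(10*11 + 43) = -121*(110 + 43) = -121*153 = -18513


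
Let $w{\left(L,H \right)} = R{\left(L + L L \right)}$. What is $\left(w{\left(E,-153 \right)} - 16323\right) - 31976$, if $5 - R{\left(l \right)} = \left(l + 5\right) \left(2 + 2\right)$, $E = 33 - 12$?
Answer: $-50162$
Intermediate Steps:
$E = 21$ ($E = 33 - 12 = 21$)
$R{\left(l \right)} = -15 - 4 l$ ($R{\left(l \right)} = 5 - \left(l + 5\right) \left(2 + 2\right) = 5 - \left(5 + l\right) 4 = 5 - \left(20 + 4 l\right) = -15 - 4 l$)
$w{\left(L,H \right)} = -15 - 4 L - 4 L^{2}$ ($w{\left(L,H \right)} = -15 - 4 \left(L + L L\right) = -15 - 4 \left(L + L^{2}\right) = -15 - \left(4 L + 4 L^{2}\right) = -15 - 4 L - 4 L^{2}$)
$\left(w{\left(E,-153 \right)} - 16323\right) - 31976 = \left(\left(-15 - 84 \left(1 + 21\right)\right) - 16323\right) - 31976 = \left(\left(-15 - 84 \cdot 22\right) - 16323\right) - 31976 = \left(\left(-15 - 1848\right) - 16323\right) - 31976 = \left(-1863 - 16323\right) - 31976 = -18186 - 31976 = -50162$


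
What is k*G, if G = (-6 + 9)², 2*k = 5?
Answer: 45/2 ≈ 22.500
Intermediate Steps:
k = 5/2 (k = (½)*5 = 5/2 ≈ 2.5000)
G = 9 (G = 3² = 9)
k*G = (5/2)*9 = 45/2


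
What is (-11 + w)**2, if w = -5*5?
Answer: 1296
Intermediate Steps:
w = -25
(-11 + w)**2 = (-11 - 25)**2 = (-36)**2 = 1296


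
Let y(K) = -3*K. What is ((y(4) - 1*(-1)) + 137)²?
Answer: 15876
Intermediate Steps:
((y(4) - 1*(-1)) + 137)² = ((-3*4 - 1*(-1)) + 137)² = ((-12 + 1) + 137)² = (-11 + 137)² = 126² = 15876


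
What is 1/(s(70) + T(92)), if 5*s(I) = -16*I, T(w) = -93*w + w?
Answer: -1/8688 ≈ -0.00011510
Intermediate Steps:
T(w) = -92*w
s(I) = -16*I/5 (s(I) = (-16*I)/5 = -16*I/5)
1/(s(70) + T(92)) = 1/(-16/5*70 - 92*92) = 1/(-224 - 8464) = 1/(-8688) = -1/8688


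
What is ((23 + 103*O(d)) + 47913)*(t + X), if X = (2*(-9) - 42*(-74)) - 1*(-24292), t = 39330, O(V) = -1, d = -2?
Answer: 3191035096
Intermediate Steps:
X = 27382 (X = (-18 + 3108) + 24292 = 3090 + 24292 = 27382)
((23 + 103*O(d)) + 47913)*(t + X) = ((23 + 103*(-1)) + 47913)*(39330 + 27382) = ((23 - 103) + 47913)*66712 = (-80 + 47913)*66712 = 47833*66712 = 3191035096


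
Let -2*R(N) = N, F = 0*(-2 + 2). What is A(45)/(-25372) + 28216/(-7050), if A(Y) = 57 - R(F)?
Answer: -358149101/89436300 ≈ -4.0045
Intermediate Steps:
F = 0 (F = 0*0 = 0)
R(N) = -N/2
A(Y) = 57 (A(Y) = 57 - (-1)*0/2 = 57 - 1*0 = 57 + 0 = 57)
A(45)/(-25372) + 28216/(-7050) = 57/(-25372) + 28216/(-7050) = 57*(-1/25372) + 28216*(-1/7050) = -57/25372 - 14108/3525 = -358149101/89436300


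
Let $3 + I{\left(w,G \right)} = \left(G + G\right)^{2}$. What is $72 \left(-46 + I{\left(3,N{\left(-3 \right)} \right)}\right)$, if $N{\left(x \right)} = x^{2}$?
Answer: $19800$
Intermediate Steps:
$I{\left(w,G \right)} = -3 + 4 G^{2}$ ($I{\left(w,G \right)} = -3 + \left(G + G\right)^{2} = -3 + \left(2 G\right)^{2} = -3 + 4 G^{2}$)
$72 \left(-46 + I{\left(3,N{\left(-3 \right)} \right)}\right) = 72 \left(-46 - \left(3 - 4 \left(\left(-3\right)^{2}\right)^{2}\right)\right) = 72 \left(-46 - \left(3 - 4 \cdot 9^{2}\right)\right) = 72 \left(-46 + \left(-3 + 4 \cdot 81\right)\right) = 72 \left(-46 + \left(-3 + 324\right)\right) = 72 \left(-46 + 321\right) = 72 \cdot 275 = 19800$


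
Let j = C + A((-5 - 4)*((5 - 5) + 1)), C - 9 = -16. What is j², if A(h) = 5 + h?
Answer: 121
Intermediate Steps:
C = -7 (C = 9 - 16 = -7)
j = -11 (j = -7 + (5 + (-5 - 4)*((5 - 5) + 1)) = -7 + (5 - 9*(0 + 1)) = -7 + (5 - 9*1) = -7 + (5 - 9) = -7 - 4 = -11)
j² = (-11)² = 121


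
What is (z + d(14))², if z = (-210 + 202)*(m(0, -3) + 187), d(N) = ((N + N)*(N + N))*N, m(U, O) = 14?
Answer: 87759424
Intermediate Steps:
d(N) = 4*N³ (d(N) = ((2*N)*(2*N))*N = (4*N²)*N = 4*N³)
z = -1608 (z = (-210 + 202)*(14 + 187) = -8*201 = -1608)
(z + d(14))² = (-1608 + 4*14³)² = (-1608 + 4*2744)² = (-1608 + 10976)² = 9368² = 87759424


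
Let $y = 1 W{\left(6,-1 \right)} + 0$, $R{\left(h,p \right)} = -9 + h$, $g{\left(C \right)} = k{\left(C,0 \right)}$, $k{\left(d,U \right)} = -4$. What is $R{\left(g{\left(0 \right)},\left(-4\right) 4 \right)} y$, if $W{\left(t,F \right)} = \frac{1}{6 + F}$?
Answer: $- \frac{13}{5} \approx -2.6$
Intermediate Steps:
$g{\left(C \right)} = -4$
$y = \frac{1}{5}$ ($y = 1 \frac{1}{6 - 1} + 0 = 1 \cdot \frac{1}{5} + 0 = \frac{1}{5} + 0 = \frac{1}{5} \approx 0.2$)
$R{\left(g{\left(0 \right)},\left(-4\right) 4 \right)} y = \left(-9 - 4\right) \frac{1}{5} = \left(-13\right) \frac{1}{5} = - \frac{13}{5}$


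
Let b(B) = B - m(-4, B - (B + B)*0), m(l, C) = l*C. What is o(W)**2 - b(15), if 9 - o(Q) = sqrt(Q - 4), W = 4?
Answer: 6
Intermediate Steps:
o(Q) = 9 - sqrt(-4 + Q) (o(Q) = 9 - sqrt(Q - 4) = 9 - sqrt(-4 + Q))
m(l, C) = C*l
b(B) = 5*B (b(B) = B - (B - (B + B)*0)*(-4) = B - (B - 2*B*0)*(-4) = B - (B - 1*0)*(-4) = B - (B + 0)*(-4) = B - B*(-4) = B - (-4)*B = B + 4*B = 5*B)
o(W)**2 - b(15) = (9 - sqrt(-4 + 4))**2 - 5*15 = (9 - sqrt(0))**2 - 1*75 = (9 - 1*0)**2 - 75 = (9 + 0)**2 - 75 = 9**2 - 75 = 81 - 75 = 6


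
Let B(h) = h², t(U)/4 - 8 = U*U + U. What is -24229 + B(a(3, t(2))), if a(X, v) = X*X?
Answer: -24148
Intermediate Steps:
t(U) = 32 + 4*U + 4*U² (t(U) = 32 + 4*(U*U + U) = 32 + 4*(U² + U) = 32 + 4*(U + U²) = 32 + (4*U + 4*U²) = 32 + 4*U + 4*U²)
a(X, v) = X²
-24229 + B(a(3, t(2))) = -24229 + (3²)² = -24229 + 9² = -24229 + 81 = -24148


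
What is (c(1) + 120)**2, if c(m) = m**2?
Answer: 14641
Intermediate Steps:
(c(1) + 120)**2 = (1**2 + 120)**2 = (1 + 120)**2 = 121**2 = 14641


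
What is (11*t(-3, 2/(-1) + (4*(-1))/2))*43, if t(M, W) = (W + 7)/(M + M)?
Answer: -473/2 ≈ -236.50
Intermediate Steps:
t(M, W) = (7 + W)/(2*M) (t(M, W) = (7 + W)/((2*M)) = (7 + W)*(1/(2*M)) = (7 + W)/(2*M))
(11*t(-3, 2/(-1) + (4*(-1))/2))*43 = (11*((½)*(7 + (2/(-1) + (4*(-1))/2))/(-3)))*43 = (11*((½)*(-⅓)*(7 + (2*(-1) - 4*½))))*43 = (11*((½)*(-⅓)*(7 + (-2 - 2))))*43 = (11*((½)*(-⅓)*(7 - 4)))*43 = (11*((½)*(-⅓)*3))*43 = (11*(-½))*43 = -11/2*43 = -473/2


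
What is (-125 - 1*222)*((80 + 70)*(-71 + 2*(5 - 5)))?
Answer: 3695550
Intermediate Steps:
(-125 - 1*222)*((80 + 70)*(-71 + 2*(5 - 5))) = (-125 - 222)*(150*(-71 + 2*0)) = -52050*(-71 + 0) = -52050*(-71) = -347*(-10650) = 3695550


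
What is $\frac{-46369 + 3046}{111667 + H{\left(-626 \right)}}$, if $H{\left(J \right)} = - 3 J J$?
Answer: $\frac{43323}{1063961} \approx 0.040719$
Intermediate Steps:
$H{\left(J \right)} = - 3 J^{2}$
$\frac{-46369 + 3046}{111667 + H{\left(-626 \right)}} = \frac{-46369 + 3046}{111667 - 3 \left(-626\right)^{2}} = - \frac{43323}{111667 - 1175628} = - \frac{43323}{-1063961} = \left(-43323\right) \left(- \frac{1}{1063961}\right) = \frac{43323}{1063961}$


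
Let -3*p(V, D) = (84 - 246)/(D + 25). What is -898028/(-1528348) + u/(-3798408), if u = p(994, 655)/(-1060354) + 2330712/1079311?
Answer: 110607919378903743219791153/188243079200896662702070720 ≈ 0.58758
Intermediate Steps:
p(V, D) = 54/(25 + D) (p(V, D) = -(84 - 246)/(3*(D + 25)) = -(-54)/(25 + D) = 54/(25 + D))
u = 840269100154923/389113590271960 (u = (54/(25 + 655))/(-1060354) + 2330712/1079311 = (54/680)*(-1/1060354) + 2330712*(1/1079311) = (54*(1/680))*(-1/1060354) + 2330712/1079311 = (27/340)*(-1/1060354) + 2330712/1079311 = -27/360520360 + 2330712/1079311 = 840269100154923/389113590271960 ≈ 2.1594)
-898028/(-1528348) + u/(-3798408) = -898028/(-1528348) + (840269100154923/389113590271960)/(-3798408) = -898028*(-1/1528348) + (840269100154923/389113590271960)*(-1/3798408) = 224507/382087 - 280089700051641/492670724732578346560 = 110607919378903743219791153/188243079200896662702070720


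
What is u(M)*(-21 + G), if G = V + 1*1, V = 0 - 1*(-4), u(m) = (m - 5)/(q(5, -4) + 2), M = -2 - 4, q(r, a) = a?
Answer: -88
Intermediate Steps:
M = -6
u(m) = 5/2 - m/2 (u(m) = (m - 5)/(-4 + 2) = (-5 + m)/(-2) = (-5 + m)*(-½) = 5/2 - m/2)
V = 4 (V = 0 + 4 = 4)
G = 5 (G = 4 + 1*1 = 4 + 1 = 5)
u(M)*(-21 + G) = (5/2 - ½*(-6))*(-21 + 5) = (5/2 + 3)*(-16) = (11/2)*(-16) = -88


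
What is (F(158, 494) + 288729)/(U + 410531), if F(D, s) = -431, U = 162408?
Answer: 288298/572939 ≈ 0.50319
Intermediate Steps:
(F(158, 494) + 288729)/(U + 410531) = (-431 + 288729)/(162408 + 410531) = 288298/572939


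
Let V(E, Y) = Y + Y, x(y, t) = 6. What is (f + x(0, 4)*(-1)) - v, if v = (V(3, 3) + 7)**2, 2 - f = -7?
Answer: -166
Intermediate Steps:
f = 9 (f = 2 - 1*(-7) = 2 + 7 = 9)
V(E, Y) = 2*Y
v = 169 (v = (2*3 + 7)**2 = (6 + 7)**2 = 13**2 = 169)
(f + x(0, 4)*(-1)) - v = (9 + 6*(-1)) - 1*169 = (9 - 6) - 169 = 3 - 169 = -166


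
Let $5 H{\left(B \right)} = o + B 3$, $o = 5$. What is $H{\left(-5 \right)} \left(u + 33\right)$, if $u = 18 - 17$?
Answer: $-68$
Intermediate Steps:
$H{\left(B \right)} = 1 + \frac{3 B}{5}$ ($H{\left(B \right)} = \frac{5 + B 3}{5} = \frac{5 + 3 B}{5} = 1 + \frac{3 B}{5}$)
$u = 1$ ($u = 18 - 17 = 1$)
$H{\left(-5 \right)} \left(u + 33\right) = \left(1 + \frac{3}{5} \left(-5\right)\right) \left(1 + 33\right) = \left(1 - 3\right) 34 = \left(-2\right) 34 = -68$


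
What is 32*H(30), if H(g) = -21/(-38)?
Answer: 336/19 ≈ 17.684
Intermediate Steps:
H(g) = 21/38 (H(g) = -21*(-1/38) = 21/38)
32*H(30) = 32*(21/38) = 336/19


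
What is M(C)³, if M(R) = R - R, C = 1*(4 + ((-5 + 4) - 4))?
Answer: 0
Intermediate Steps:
C = -1 (C = 1*(4 + (-1 - 4)) = 1*(4 - 5) = 1*(-1) = -1)
M(R) = 0
M(C)³ = 0³ = 0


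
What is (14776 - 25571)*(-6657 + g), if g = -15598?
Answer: 240242725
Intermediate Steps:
(14776 - 25571)*(-6657 + g) = (14776 - 25571)*(-6657 - 15598) = -10795*(-22255) = 240242725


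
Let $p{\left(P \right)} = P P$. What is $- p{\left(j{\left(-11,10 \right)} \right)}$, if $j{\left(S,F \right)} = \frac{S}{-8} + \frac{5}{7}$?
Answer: $- \frac{13689}{3136} \approx -4.3651$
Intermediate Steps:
$j{\left(S,F \right)} = \frac{5}{7} - \frac{S}{8}$ ($j{\left(S,F \right)} = S \left(- \frac{1}{8}\right) + 5 \cdot \frac{1}{7} = - \frac{S}{8} + \frac{5}{7} = \frac{5}{7} - \frac{S}{8}$)
$p{\left(P \right)} = P^{2}$
$- p{\left(j{\left(-11,10 \right)} \right)} = - \left(\frac{5}{7} - - \frac{11}{8}\right)^{2} = - \left(\frac{5}{7} + \frac{11}{8}\right)^{2} = - \left(\frac{117}{56}\right)^{2} = \left(-1\right) \frac{13689}{3136} = - \frac{13689}{3136}$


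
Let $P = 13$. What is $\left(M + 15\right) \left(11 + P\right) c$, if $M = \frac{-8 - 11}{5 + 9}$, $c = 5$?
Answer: $\frac{11460}{7} \approx 1637.1$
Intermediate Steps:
$M = - \frac{19}{14} \approx -1.3571$
$\left(M + 15\right) \left(11 + P\right) c = \left(- \frac{19}{14} + 15\right) \left(11 + 13\right) 5 = \frac{191}{14} \cdot 24 \cdot 5 = \frac{2292}{7} \cdot 5 = \frac{11460}{7}$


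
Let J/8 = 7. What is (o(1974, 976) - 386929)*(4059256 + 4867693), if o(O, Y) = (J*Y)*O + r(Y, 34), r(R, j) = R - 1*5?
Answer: 959691527267714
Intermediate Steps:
J = 56 (J = 8*7 = 56)
r(R, j) = -5 + R (r(R, j) = R - 5 = -5 + R)
o(O, Y) = -5 + Y + 56*O*Y (o(O, Y) = (56*Y)*O + (-5 + Y) = 56*O*Y + (-5 + Y) = -5 + Y + 56*O*Y)
(o(1974, 976) - 386929)*(4059256 + 4867693) = ((-5 + 976 + 56*1974*976) - 386929)*(4059256 + 4867693) = ((-5 + 976 + 107890944) - 386929)*8926949 = (107891915 - 386929)*8926949 = 107504986*8926949 = 959691527267714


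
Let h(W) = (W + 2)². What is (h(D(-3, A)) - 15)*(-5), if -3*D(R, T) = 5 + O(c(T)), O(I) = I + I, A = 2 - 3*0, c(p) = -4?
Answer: 30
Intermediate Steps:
A = 2 (A = 2 + 0 = 2)
O(I) = 2*I
D(R, T) = 1 (D(R, T) = -(5 + 2*(-4))/3 = -(5 - 8)/3 = -⅓*(-3) = 1)
h(W) = (2 + W)²
(h(D(-3, A)) - 15)*(-5) = ((2 + 1)² - 15)*(-5) = (3² - 15)*(-5) = (9 - 15)*(-5) = -6*(-5) = 30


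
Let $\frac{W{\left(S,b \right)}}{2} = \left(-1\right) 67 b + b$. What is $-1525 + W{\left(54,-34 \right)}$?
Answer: $2963$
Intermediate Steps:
$W{\left(S,b \right)} = - 132 b$ ($W{\left(S,b \right)} = 2 \left(\left(-1\right) 67 b + b\right) = 2 \left(- 67 b + b\right) = 2 \left(- 66 b\right) = - 132 b$)
$-1525 + W{\left(54,-34 \right)} = -1525 - -4488 = -1525 + 4488 = 2963$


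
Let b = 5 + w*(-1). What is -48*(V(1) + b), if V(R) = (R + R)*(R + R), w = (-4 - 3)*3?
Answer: -1440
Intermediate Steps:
w = -21 (w = -7*3 = -21)
V(R) = 4*R² (V(R) = (2*R)*(2*R) = 4*R²)
b = 26 (b = 5 - 21*(-1) = 5 + 21 = 26)
-48*(V(1) + b) = -48*(4*1² + 26) = -48*(4*1 + 26) = -48*(4 + 26) = -48*30 = -1440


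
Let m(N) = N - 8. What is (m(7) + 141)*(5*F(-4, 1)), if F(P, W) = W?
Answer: 700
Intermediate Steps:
m(N) = -8 + N
(m(7) + 141)*(5*F(-4, 1)) = ((-8 + 7) + 141)*(5*1) = (-1 + 141)*5 = 140*5 = 700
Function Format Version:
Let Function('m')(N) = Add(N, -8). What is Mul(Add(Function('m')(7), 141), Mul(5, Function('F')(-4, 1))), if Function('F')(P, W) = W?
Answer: 700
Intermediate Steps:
Function('m')(N) = Add(-8, N)
Mul(Add(Function('m')(7), 141), Mul(5, Function('F')(-4, 1))) = Mul(Add(Add(-8, 7), 141), Mul(5, 1)) = Mul(Add(-1, 141), 5) = Mul(140, 5) = 700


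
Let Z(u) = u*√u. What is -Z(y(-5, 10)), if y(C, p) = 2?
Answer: -2*√2 ≈ -2.8284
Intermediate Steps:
Z(u) = u^(3/2)
-Z(y(-5, 10)) = -2^(3/2) = -2*√2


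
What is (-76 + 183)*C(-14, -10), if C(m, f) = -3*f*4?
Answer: 12840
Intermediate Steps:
C(m, f) = -12*f
(-76 + 183)*C(-14, -10) = (-76 + 183)*(-12*(-10)) = 107*120 = 12840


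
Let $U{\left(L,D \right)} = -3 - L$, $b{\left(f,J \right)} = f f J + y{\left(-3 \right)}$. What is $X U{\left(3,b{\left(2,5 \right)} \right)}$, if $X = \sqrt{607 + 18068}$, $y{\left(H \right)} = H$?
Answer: $- 90 \sqrt{83} \approx -819.94$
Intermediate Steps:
$X = 15 \sqrt{83}$ ($X = \sqrt{18675} = 15 \sqrt{83} \approx 136.66$)
$b{\left(f,J \right)} = -3 + J f^{2}$ ($b{\left(f,J \right)} = f f J - 3 = f^{2} J - 3 = J f^{2} - 3 = -3 + J f^{2}$)
$X U{\left(3,b{\left(2,5 \right)} \right)} = 15 \sqrt{83} \left(-3 - 3\right) = 15 \sqrt{83} \left(-6\right) = - 90 \sqrt{83}$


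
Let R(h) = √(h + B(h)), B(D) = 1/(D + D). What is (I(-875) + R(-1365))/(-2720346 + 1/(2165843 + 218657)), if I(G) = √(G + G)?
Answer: 238450*I*(-√10173211230 - 13650*√70)/1770859555100727 ≈ -2.8959e-5*I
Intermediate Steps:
I(G) = √2*√G (I(G) = √(2*G) = √2*√G)
B(D) = 1/(2*D)
R(h) = √(h + 1/(2*h))
(I(-875) + R(-1365))/(-2720346 + 1/(2165843 + 218657)) = (√2*√(-875) + √(2/(-1365) + 4*(-1365))/2)/(-2720346 + 1/(2165843 + 218657)) = (√2*(5*I*√35) + √(2*(-1/1365) - 5460)/2)/(-2720346 + 1/2384500) = (5*I*√70 + √(-2/1365 - 5460)/2)/(-2720346 + 1/2384500) = (5*I*√70 + √(-7452902/1365)/2)/(-6486665036999/2384500) = (5*I*√70 + (I*√10173211230/1365)/2)*(-2384500/6486665036999) = (5*I*√70 + I*√10173211230/2730)*(-2384500/6486665036999) = -11922500*I*√70/6486665036999 - 238450*I*√10173211230/1770859555100727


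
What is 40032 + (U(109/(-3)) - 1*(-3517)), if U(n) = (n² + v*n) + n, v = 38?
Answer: 391069/9 ≈ 43452.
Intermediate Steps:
U(n) = n² + 39*n (U(n) = (n² + 38*n) + n = n² + 39*n)
40032 + (U(109/(-3)) - 1*(-3517)) = 40032 + ((109/(-3))*(39 + 109/(-3)) - 1*(-3517)) = 40032 + ((109*(-⅓))*(39 + 109*(-⅓)) + 3517) = 40032 + (-109*(39 - 109/3)/3 + 3517) = 40032 + (-109/3*8/3 + 3517) = 40032 + (-872/9 + 3517) = 40032 + 30781/9 = 391069/9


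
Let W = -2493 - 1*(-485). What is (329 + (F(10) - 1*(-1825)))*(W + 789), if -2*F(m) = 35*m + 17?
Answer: -4804079/2 ≈ -2.4020e+6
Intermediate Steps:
W = -2008 (W = -2493 + 485 = -2008)
F(m) = -17/2 - 35*m/2 (F(m) = -(35*m + 17)/2 = -(17 + 35*m)/2 = -17/2 - 35*m/2)
(329 + (F(10) - 1*(-1825)))*(W + 789) = (329 + ((-17/2 - 35/2*10) - 1*(-1825)))*(-2008 + 789) = (329 + ((-17/2 - 175) + 1825))*(-1219) = (329 + (-367/2 + 1825))*(-1219) = (329 + 3283/2)*(-1219) = (3941/2)*(-1219) = -4804079/2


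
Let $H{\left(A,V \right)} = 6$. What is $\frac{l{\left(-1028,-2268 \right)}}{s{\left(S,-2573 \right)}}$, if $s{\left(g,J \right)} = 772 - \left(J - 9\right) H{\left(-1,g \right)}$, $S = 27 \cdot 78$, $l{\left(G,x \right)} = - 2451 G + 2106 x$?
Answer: $- \frac{564195}{4066} \approx -138.76$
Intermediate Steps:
$S = 2106$
$s{\left(g,J \right)} = 826 - 6 J$ ($s{\left(g,J \right)} = 772 - \left(J - 9\right) 6 = 772 - \left(-9 + J\right) 6 = 772 - \left(-54 + 6 J\right) = 826 - 6 J$)
$\frac{l{\left(-1028,-2268 \right)}}{s{\left(S,-2573 \right)}} = \frac{\left(-2451\right) \left(-1028\right) + 2106 \left(-2268\right)}{826 - -15438} = \frac{2519628 - 4776408}{826 + 15438} = - \frac{2256780}{16264} = \left(-2256780\right) \frac{1}{16264} = - \frac{564195}{4066}$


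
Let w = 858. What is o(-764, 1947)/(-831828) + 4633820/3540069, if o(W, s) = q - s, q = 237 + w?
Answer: 321463113479/245394043011 ≈ 1.3100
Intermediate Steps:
q = 1095 (q = 237 + 858 = 1095)
o(W, s) = 1095 - s
o(-764, 1947)/(-831828) + 4633820/3540069 = (1095 - 1*1947)/(-831828) + 4633820/3540069 = (1095 - 1947)*(-1/831828) + 4633820*(1/3540069) = -852*(-1/831828) + 4633820/3540069 = 71/69319 + 4633820/3540069 = 321463113479/245394043011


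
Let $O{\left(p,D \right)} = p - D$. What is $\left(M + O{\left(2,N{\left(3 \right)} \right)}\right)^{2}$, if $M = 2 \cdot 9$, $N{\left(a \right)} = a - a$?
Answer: $400$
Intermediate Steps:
$N{\left(a \right)} = 0$
$M = 18$
$\left(M + O{\left(2,N{\left(3 \right)} \right)}\right)^{2} = \left(18 + \left(2 - 0\right)\right)^{2} = \left(18 + \left(2 + 0\right)\right)^{2} = \left(18 + 2\right)^{2} = 20^{2} = 400$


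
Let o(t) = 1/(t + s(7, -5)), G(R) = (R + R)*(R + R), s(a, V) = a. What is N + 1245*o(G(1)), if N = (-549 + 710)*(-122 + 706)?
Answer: 1035509/11 ≈ 94137.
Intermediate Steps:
G(R) = 4*R**2 (G(R) = (2*R)*(2*R) = 4*R**2)
o(t) = 1/(7 + t) (o(t) = 1/(t + 7) = 1/(7 + t))
N = 94024 (N = 161*584 = 94024)
N + 1245*o(G(1)) = 94024 + 1245/(7 + 4*1**2) = 94024 + 1245/(7 + 4*1) = 94024 + 1245/(7 + 4) = 94024 + 1245/11 = 1035509/11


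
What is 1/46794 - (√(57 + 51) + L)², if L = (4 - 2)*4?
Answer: -8048567/46794 - 96*√3 ≈ -338.28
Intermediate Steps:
L = 8 (L = 2*4 = 8)
1/46794 - (√(57 + 51) + L)² = 1/46794 - (√(57 + 51) + 8)² = 1/46794 - (√108 + 8)² = 1/46794 - (6*√3 + 8)² = 1/46794 - (8 + 6*√3)²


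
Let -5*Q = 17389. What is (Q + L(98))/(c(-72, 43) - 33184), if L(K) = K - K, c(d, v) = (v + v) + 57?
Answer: 17389/165205 ≈ 0.10526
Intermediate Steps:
c(d, v) = 57 + 2*v (c(d, v) = 2*v + 57 = 57 + 2*v)
L(K) = 0
Q = -17389/5 (Q = -⅕*17389 = -17389/5 ≈ -3477.8)
(Q + L(98))/(c(-72, 43) - 33184) = (-17389/5 + 0)/((57 + 2*43) - 33184) = -17389/(5*((57 + 86) - 33184)) = -17389/(5*(143 - 33184)) = -17389/5/(-33041) = -17389/5*(-1/33041) = 17389/165205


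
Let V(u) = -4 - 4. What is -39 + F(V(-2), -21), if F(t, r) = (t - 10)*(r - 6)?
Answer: 447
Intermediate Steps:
V(u) = -8
F(t, r) = (-10 + t)*(-6 + r)
-39 + F(V(-2), -21) = -39 + (60 - 10*(-21) - 6*(-8) - 21*(-8)) = -39 + (60 + 210 + 48 + 168) = -39 + 486 = 447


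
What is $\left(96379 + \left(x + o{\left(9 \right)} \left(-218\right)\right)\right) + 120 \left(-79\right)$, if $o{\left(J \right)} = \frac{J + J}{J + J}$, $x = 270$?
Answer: $86951$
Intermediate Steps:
$o{\left(J \right)} = 1$ ($o{\left(J \right)} = \frac{2 J}{2 J} = 2 J \frac{1}{2 J} = 1$)
$\left(96379 + \left(x + o{\left(9 \right)} \left(-218\right)\right)\right) + 120 \left(-79\right) = \left(96379 + \left(270 + 1 \left(-218\right)\right)\right) + 120 \left(-79\right) = \left(96379 + \left(270 - 218\right)\right) - 9480 = \left(96379 + 52\right) - 9480 = 96431 - 9480 = 86951$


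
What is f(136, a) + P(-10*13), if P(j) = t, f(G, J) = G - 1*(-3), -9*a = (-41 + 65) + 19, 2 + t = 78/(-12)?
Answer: 261/2 ≈ 130.50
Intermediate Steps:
t = -17/2 (t = -2 + 78/(-12) = -2 + 78*(-1/12) = -2 - 13/2 = -17/2 ≈ -8.5000)
a = -43/9 (a = -((-41 + 65) + 19)/9 = -(24 + 19)/9 = -1/9*43 = -43/9 ≈ -4.7778)
f(G, J) = 3 + G (f(G, J) = G + 3 = 3 + G)
P(j) = -17/2
f(136, a) + P(-10*13) = (3 + 136) - 17/2 = 139 - 17/2 = 261/2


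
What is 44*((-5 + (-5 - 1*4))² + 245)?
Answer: 19404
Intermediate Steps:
44*((-5 + (-5 - 1*4))² + 245) = 44*((-5 + (-5 - 4))² + 245) = 44*((-5 - 9)² + 245) = 44*((-14)² + 245) = 44*(196 + 245) = 44*441 = 19404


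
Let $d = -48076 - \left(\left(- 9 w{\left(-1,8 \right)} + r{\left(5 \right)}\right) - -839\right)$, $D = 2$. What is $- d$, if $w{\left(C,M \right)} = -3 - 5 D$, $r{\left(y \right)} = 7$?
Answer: $49039$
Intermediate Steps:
$w{\left(C,M \right)} = -13$ ($w{\left(C,M \right)} = -3 - 10 = -13$)
$d = -49039$ ($d = -48076 - \left(\left(\left(-9\right) \left(-13\right) + 7\right) - -839\right) = -48076 - \left(\left(117 + 7\right) + 839\right) = -48076 - \left(124 + 839\right) = -48076 - 963 = -49039$)
$- d = \left(-1\right) \left(-49039\right) = 49039$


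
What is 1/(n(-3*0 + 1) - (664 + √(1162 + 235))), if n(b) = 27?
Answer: -637/404372 + √1397/404372 ≈ -0.0014829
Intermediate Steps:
1/(n(-3*0 + 1) - (664 + √(1162 + 235))) = 1/(27 - (664 + √(1162 + 235))) = 1/(27 - (664 + √1397)) = 1/(27 + (-664 - √1397)) = 1/(-637 - √1397)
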